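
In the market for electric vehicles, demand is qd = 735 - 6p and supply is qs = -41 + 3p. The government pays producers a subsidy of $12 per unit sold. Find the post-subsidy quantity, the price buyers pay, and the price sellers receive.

Pre-subsidy: 735 - 6p = -41 + 3p gives p* = 776/9, q* = 653/3.
With the subsidy, sellers receive ps = pb + 12 for each unit, where pb is the price buyers pay.
Supply in terms of pb becomes qs = -41 + 3(pb + 12) = -5 + 3pb. Setting this equal to demand: 735 - 6pb = -5 + 3pb, so pb = 740/9.
Sellers receive ps = 740/9 + 12 = 848/9; q' = 735 − 6·(740/9) = 725/3.

q' = 725/3; buyers pay 740/9; sellers receive 848/9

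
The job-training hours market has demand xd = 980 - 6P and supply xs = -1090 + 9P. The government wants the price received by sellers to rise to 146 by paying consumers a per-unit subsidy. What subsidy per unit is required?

Required subsidy s = 20 per unit

At a seller price of 146, quantity supplied is -1090 + 9·146 = 224.
Buyers absorb 224 only when they pay Pb with 980 − 6·Pb = 224, i.e. Pb = 126.
s = Ps − Pb = 146 − 126 = 20.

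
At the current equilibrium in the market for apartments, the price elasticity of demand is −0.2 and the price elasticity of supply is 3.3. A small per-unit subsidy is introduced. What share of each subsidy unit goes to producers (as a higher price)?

Producer share = 2/35

For a small subsidy around the equilibrium, the benefit split depends on the relative slopes, which at a point are proportional to the elasticities.
Buyer share = εs/(εs + |εd|) = 3.3/(3.3 + 0.2) = 33/35; seller share = |εd|/(εs + |εd|) = 2/35.
So producers capture 2/35 of the subsidy.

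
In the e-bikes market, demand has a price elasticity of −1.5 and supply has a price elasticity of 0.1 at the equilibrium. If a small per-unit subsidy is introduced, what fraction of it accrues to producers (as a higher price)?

For a small subsidy around the equilibrium, the benefit split depends on the relative slopes, which at a point are proportional to the elasticities.
Buyer share = εs/(εs + |εd|) = 0.1/(0.1 + 1.5) = 0.0625; seller share = |εd|/(εs + |εd|) = 0.9375.
So producers capture 0.9375 of the subsidy.

Producer share = 0.9375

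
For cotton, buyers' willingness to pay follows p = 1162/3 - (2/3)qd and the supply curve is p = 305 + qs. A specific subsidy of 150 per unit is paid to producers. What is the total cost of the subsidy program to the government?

Pre-subsidy: 1162/3 - (2/3)q = 305 + q gives q* = 49.4 and p* = 354.4.
With the subsidy, sellers receive ps = pb + 150 for each unit, where pb is the price buyers pay.
On the curves, pb = 1162/3 - (2/3)q and ps = 305 + q; the wedge ps − pb = 150 gives 305 + q − (1162/3 - (2/3)q) = 150, so q' = 139.4.
Then pb = 1162/3 − (2/3)·139.4 = 294.4 and ps = 305 + 1·139.4 = 444.4.
Government outlay = subsidy × quantity = 150 × 139.4 = 20910.

Government cost = 20910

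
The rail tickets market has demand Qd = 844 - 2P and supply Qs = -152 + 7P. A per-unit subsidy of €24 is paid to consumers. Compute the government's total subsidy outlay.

Pre-subsidy: 844 - 2P = -152 + 7P gives P* = 332/3, Q* = 1868/3.
With the rebate, buyers effectively pay Pb = Ps − 24, where Ps is the price sellers receive.
Demand in terms of Ps becomes Qd = 844 − 2(Ps − 24) = 892 - 2Ps. Setting this equal to supply: 892 - 2Ps = -152 + 7Ps, so Ps = 116.
Buyers pay Pb = 116 − 24 = 92; Q' = -152 + 7·116 = 660.
Government outlay = subsidy × quantity = 24 × 660 = 15840.

Government cost = €15840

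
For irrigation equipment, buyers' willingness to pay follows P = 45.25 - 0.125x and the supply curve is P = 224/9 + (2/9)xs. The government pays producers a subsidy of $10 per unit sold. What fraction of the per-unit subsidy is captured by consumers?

Consumer share = 0.36

Pre-subsidy: 45.25 - 0.125x = 224/9 + (2/9)x gives x* = 58.64 and P* = 37.92.
With the subsidy, sellers receive Ps = Pb + 10 for each unit, where Pb is the price buyers pay.
On the curves, Pb = 45.25 - 0.125x and Ps = 224/9 + (2/9)x; the wedge Ps − Pb = 10 gives 224/9 + (2/9)x − (45.25 - 0.125x) = 10, so x' = 87.44.
Then Pb = 45.25 − 0.125·87.44 = 34.32 and Ps = 224/9 + (2/9)·87.44 = 44.32.
Buyers' price falls by P* − Pb = 37.92 − 34.32 = 3.6; sellers' price rises by Ps − P* = 44.32 − 37.92 = 6.4.
So consumers capture 3.6/10 = 0.36 of each unit of subsidy.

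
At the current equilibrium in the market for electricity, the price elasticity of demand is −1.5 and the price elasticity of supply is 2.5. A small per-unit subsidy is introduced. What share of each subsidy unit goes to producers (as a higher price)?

For a small subsidy around the equilibrium, the benefit split depends on the relative slopes, which at a point are proportional to the elasticities.
Buyer share = εs/(εs + |εd|) = 2.5/(2.5 + 1.5) = 0.625; seller share = |εd|/(εs + |εd|) = 0.375.
So producers capture 0.375 of the subsidy.

Producer share = 0.375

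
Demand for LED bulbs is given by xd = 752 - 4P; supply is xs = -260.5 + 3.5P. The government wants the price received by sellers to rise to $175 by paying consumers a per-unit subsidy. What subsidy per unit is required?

At a seller price of 175, quantity supplied is -260.5 + 3.5·175 = 352.
Buyers absorb 352 only when they pay Pb with 752 − 4·Pb = 352, i.e. Pb = 100.
s = Ps − Pb = 175 − 100 = 75.

Required subsidy s = $75 per unit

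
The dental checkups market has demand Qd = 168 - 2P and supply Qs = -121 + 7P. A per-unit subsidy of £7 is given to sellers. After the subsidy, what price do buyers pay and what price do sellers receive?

Buyers pay 80/3; sellers receive 101/3

Pre-subsidy: 168 - 2P = -121 + 7P gives P* = 289/9, Q* = 934/9.
With the subsidy, sellers receive Ps = Pb + 7 for each unit, where Pb is the price buyers pay.
Supply in terms of Pb becomes Qs = -121 + 7(Pb + 7) = -72 + 7Pb. Setting this equal to demand: 168 - 2Pb = -72 + 7Pb, so Pb = 80/3.
Sellers receive Ps = 80/3 + 7 = 101/3; Q' = 168 − 2·(80/3) = 344/3.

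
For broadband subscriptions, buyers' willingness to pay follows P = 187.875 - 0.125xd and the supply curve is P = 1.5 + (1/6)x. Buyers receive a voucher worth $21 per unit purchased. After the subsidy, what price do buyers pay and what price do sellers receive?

Buyers pay $99; sellers receive $120

Pre-subsidy: 187.875 - 0.125x = 1.5 + (1/6)x gives x* = 639 and P* = 108.
With the rebate, buyers effectively pay Pb = Ps − 21, where Ps is the price sellers receive.
On the curves, Pb = 187.875 - 0.125x and Ps = 1.5 + (1/6)x; the wedge Ps − Pb = 21 gives 1.5 + (1/6)x − (187.875 - 0.125x) = 21, so x' = 711.
Then Pb = 187.875 − 0.125·711 = 99 and Ps = 1.5 + (1/6)·711 = 120.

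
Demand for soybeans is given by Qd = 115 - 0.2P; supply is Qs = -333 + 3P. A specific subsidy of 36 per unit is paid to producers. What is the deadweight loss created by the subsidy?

Deadweight loss = 121.5

Pre-subsidy: 115 - 0.2P = -333 + 3P gives P* = 140, Q* = 87.
With the subsidy, sellers receive Ps = Pb + 36 for each unit, where Pb is the price buyers pay.
Supply in terms of Pb becomes Qs = -333 + 3(Pb + 36) = -225 + 3Pb. Setting this equal to demand: 115 - 0.2Pb = -225 + 3Pb, so Pb = 106.25.
Sellers receive Ps = 106.25 + 36 = 142.25; Q' = 115 − 0.2·106.25 = 93.75.
The subsidy expands output by 93.75 − 87 = 6.75 past the efficient level; on those units the gap between marginal cost and willingness to pay runs from 0 up to 36.
DWL = ½ × 36 × 6.75 = 121.5.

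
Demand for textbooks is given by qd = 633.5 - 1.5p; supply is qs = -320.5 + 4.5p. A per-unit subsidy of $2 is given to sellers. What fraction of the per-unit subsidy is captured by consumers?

Consumer share = 0.75

Pre-subsidy: 633.5 - 1.5p = -320.5 + 4.5p gives p* = 159, q* = 395.
With the subsidy, sellers receive ps = pb + 2 for each unit, where pb is the price buyers pay.
Supply in terms of pb becomes qs = -320.5 + 4.5(pb + 2) = -311.5 + 4.5pb. Setting this equal to demand: 633.5 - 1.5pb = -311.5 + 4.5pb, so pb = 157.5.
Sellers receive ps = 157.5 + 2 = 159.5; q' = 633.5 − 1.5·157.5 = 397.25.
Buyers' price falls by p* − pb = 159 − 157.5 = 1.5; sellers' price rises by ps − p* = 159.5 − 159 = 0.5.
So consumers capture 1.5/2 = 0.75 of each unit of subsidy.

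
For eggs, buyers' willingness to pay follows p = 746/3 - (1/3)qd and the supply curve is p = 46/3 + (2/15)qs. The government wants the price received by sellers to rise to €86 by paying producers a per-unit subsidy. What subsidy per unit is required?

At a seller price of 86, quantity supplied is -115 + 7.5·86 = 530.
Buyers absorb 530 only when they pay pb = 746/3 − (1/3)·530 = 72.
s = ps − pb = 86 − 72 = 14.

Required subsidy s = €14 per unit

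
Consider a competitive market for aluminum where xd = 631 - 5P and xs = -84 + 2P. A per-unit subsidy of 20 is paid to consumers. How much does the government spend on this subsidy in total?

Government cost = 20840/7

Pre-subsidy: 631 - 5P = -84 + 2P gives P* = 715/7, x* = 842/7.
With the rebate, buyers effectively pay Pb = Ps − 20, where Ps is the price sellers receive.
Demand in terms of Ps becomes xd = 631 − 5(Ps − 20) = 731 - 5Ps. Setting this equal to supply: 731 - 5Ps = -84 + 2Ps, so Ps = 815/7.
Buyers pay Pb = 815/7 − 20 = 675/7; x' = -84 + 2·(815/7) = 1042/7.
Government outlay = subsidy × quantity = 20 × 1042/7 = 20840/7.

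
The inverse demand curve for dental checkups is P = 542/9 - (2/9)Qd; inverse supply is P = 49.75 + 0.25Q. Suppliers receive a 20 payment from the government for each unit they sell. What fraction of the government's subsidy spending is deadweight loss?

Pre-subsidy: 542/9 - (2/9)Q = 49.75 + 0.25Q gives Q* = 377/17 and P* = 940/17.
With the subsidy, sellers receive Ps = Pb + 20 for each unit, where Pb is the price buyers pay.
On the curves, Pb = 542/9 - (2/9)Q and Ps = 49.75 + 0.25Q; the wedge Ps − Pb = 20 gives 49.75 + 0.25Q − (542/9 - (2/9)Q) = 20, so Q' = 1097/17.
Then Pb = 542/9 − (2/9)·(1097/17) = 780/17 and Ps = 49.75 + 0.25·(1097/17) = 1120/17.
ΔCS = ½(377/17 + 1097/17)(940/17 − 780/17) = 117920/289; ΔPS = ½(377/17 + 1097/17)(1120/17 − 940/17) = 132660/289.
Government spending = 20 × 1097/17 = 21940/17.
DWL = ½ × 20 × (1097/17 − 377/17) = 7200/17; fraction = (7200/17) / (21940/17) = 360/1097.

DWL / government spending = 360/1097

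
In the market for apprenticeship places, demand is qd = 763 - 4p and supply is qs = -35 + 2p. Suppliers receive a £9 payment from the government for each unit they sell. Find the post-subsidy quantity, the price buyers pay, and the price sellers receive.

q' = 243; buyers pay £130; sellers receive £139

Pre-subsidy: 763 - 4p = -35 + 2p gives p* = 133, q* = 231.
With the subsidy, sellers receive ps = pb + 9 for each unit, where pb is the price buyers pay.
Supply in terms of pb becomes qs = -35 + 2(pb + 9) = -17 + 2pb. Setting this equal to demand: 763 - 4pb = -17 + 2pb, so pb = 130.
Sellers receive ps = 130 + 9 = 139; q' = 763 − 4·130 = 243.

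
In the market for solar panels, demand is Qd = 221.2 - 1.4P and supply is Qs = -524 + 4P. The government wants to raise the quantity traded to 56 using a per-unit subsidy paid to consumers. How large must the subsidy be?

At Q = 56, invert demand for the buyer price: Pb = (221.2 − 56)/1.4 = 118; invert supply for the seller price: Ps = (56 − (-524))/4 = 145.
The subsidy must fill the gap: s = Ps − Pb = 145 − 118 = 27.

Required subsidy s = 27 per unit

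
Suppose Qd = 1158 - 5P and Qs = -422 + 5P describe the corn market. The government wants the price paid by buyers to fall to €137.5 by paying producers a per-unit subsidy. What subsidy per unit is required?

Required subsidy s = €41 per unit

At a buyer price of 137.5, quantity demanded is 1158 − 5·137.5 = 470.5.
Sellers supply 470.5 only when they receive Ps with -422 + 5·Ps = 470.5, i.e. Ps = 178.5.
s = Ps − Pb = 178.5 − 137.5 = 41.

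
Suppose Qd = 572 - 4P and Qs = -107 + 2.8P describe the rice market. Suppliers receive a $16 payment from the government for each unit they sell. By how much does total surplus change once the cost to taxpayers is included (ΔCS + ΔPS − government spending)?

Pre-subsidy: 572 - 4P = -107 + 2.8P gives P* = 3395/34, Q* = 2934/17.
With the subsidy, sellers receive Ps = Pb + 16 for each unit, where Pb is the price buyers pay.
Supply in terms of Pb becomes Qs = -107 + 2.8(Pb + 16) = -62.2 + 2.8Pb. Setting this equal to demand: 572 - 4Pb = -62.2 + 2.8Pb, so Pb = 3171/34.
Sellers receive Ps = 3171/34 + 16 = 3715/34; Q' = 572 − 4·(3171/34) = 3382/17.
ΔCS = ½(2934/17 + 3382/17)(3395/34 − 3171/34) = 353696/289; ΔPS = ½(2934/17 + 3382/17)(3715/34 − 3395/34) = 505280/289.
Government spending = 16 × 3382/17 = 54112/17.
Net change = 353696/289 + 505280/289 − 54112/17 = -3584/17. The loss equals the DWL triangle ½·16·448/17.

Net change in total surplus = -3584/17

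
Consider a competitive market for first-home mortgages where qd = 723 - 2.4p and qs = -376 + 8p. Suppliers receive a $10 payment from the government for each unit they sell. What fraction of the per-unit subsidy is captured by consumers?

Consumer share = 10/13

Pre-subsidy: 723 - 2.4p = -376 + 8p gives p* = 5495/52, q* = 6102/13.
With the subsidy, sellers receive ps = pb + 10 for each unit, where pb is the price buyers pay.
Supply in terms of pb becomes qs = -376 + 8(pb + 10) = -296 + 8pb. Setting this equal to demand: 723 - 2.4pb = -296 + 8pb, so pb = 5095/52.
Sellers receive ps = 5095/52 + 10 = 5615/52; q' = 723 − 2.4·(5095/52) = 6342/13.
Buyers' price falls by p* − pb = 5495/52 − 5095/52 = 100/13; sellers' price rises by ps − p* = 5615/52 − 5495/52 = 30/13.
So consumers capture (100/13)/10 = 10/13 of each unit of subsidy.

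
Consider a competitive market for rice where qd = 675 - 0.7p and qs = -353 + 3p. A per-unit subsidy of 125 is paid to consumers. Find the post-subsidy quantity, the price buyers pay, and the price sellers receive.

Pre-subsidy: 675 - 0.7p = -353 + 3p gives p* = 10280/37, q* = 17779/37.
With the rebate, buyers effectively pay pb = ps − 125, where ps is the price sellers receive.
Demand in terms of ps becomes qd = 675 − 0.7(ps − 125) = 762.5 - 0.7ps. Setting this equal to supply: 762.5 - 0.7ps = -353 + 3ps, so ps = 11155/37.
Buyers pay pb = 11155/37 − 125 = 6530/37; q' = -353 + 3·(11155/37) = 20404/37.

q' = 20404/37; buyers pay 6530/37; sellers receive 11155/37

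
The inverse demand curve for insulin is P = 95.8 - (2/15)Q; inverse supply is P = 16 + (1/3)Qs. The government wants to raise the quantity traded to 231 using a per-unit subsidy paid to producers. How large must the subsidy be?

At Q = 231, from the demand curve buyers pay Pb = 95.8 − (2/15)·231 = 65; from the supply curve sellers need Ps = 16 + (1/3)·231 = 93.
The subsidy must fill the gap: s = Ps − Pb = 93 − 65 = 28.

Required subsidy s = 28 per unit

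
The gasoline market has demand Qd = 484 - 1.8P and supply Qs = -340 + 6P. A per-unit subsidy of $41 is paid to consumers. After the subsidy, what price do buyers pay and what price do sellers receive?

Buyers pay 2890/39; sellers receive 4489/39

Pre-subsidy: 484 - 1.8P = -340 + 6P gives P* = 4120/39, Q* = 3820/13.
With the rebate, buyers effectively pay Pb = Ps − 41, where Ps is the price sellers receive.
Demand in terms of Ps becomes Qd = 484 − 1.8(Ps − 41) = 557.8 - 1.8Ps. Setting this equal to supply: 557.8 - 1.8Ps = -340 + 6Ps, so Ps = 4489/39.
Buyers pay Pb = 4489/39 − 41 = 2890/39; Q' = -340 + 6·(4489/39) = 4558/13.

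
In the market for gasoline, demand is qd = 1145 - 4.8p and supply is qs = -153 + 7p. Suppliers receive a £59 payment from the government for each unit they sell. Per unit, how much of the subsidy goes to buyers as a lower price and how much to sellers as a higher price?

Buyers gain £35 per unit; sellers gain £24 per unit

Pre-subsidy: 1145 - 4.8p = -153 + 7p gives p* = 110, q* = 617.
With the subsidy, sellers receive ps = pb + 59 for each unit, where pb is the price buyers pay.
Supply in terms of pb becomes qs = -153 + 7(pb + 59) = 260 + 7pb. Setting this equal to demand: 1145 - 4.8pb = 260 + 7pb, so pb = 75.
Sellers receive ps = 75 + 59 = 134; q' = 1145 − 4.8·75 = 785.
Buyers' price falls by p* − pb = 110 − 75 = 35; sellers' price rises by ps − p* = 134 − 110 = 24.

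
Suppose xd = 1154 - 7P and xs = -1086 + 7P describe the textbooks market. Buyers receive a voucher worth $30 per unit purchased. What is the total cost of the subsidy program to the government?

Government cost = $4170

Pre-subsidy: 1154 - 7P = -1086 + 7P gives P* = 160, x* = 34.
With the rebate, buyers effectively pay Pb = Ps − 30, where Ps is the price sellers receive.
Demand in terms of Ps becomes xd = 1154 − 7(Ps − 30) = 1364 - 7Ps. Setting this equal to supply: 1364 - 7Ps = -1086 + 7Ps, so Ps = 175.
Buyers pay Pb = 175 − 30 = 145; x' = -1086 + 7·175 = 139.
Government outlay = subsidy × quantity = 30 × 139 = 4170.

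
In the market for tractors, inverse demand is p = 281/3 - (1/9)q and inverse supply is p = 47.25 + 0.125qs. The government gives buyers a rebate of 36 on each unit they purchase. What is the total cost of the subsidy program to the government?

Pre-subsidy: 281/3 - (1/9)q = 47.25 + 0.125q gives q* = 3342/17 and p* = 1221/17.
With the rebate, buyers effectively pay pb = ps − 36, where ps is the price sellers receive.
On the curves, pb = 281/3 - (1/9)q and ps = 47.25 + 0.125q; the wedge ps − pb = 36 gives 47.25 + 0.125q − (281/3 - (1/9)q) = 36, so q' = 5934/17.
Then pb = 281/3 − (1/9)·(5934/17) = 933/17 and ps = 47.25 + 0.125·(5934/17) = 1545/17.
Government outlay = subsidy × quantity = 36 × 5934/17 = 213624/17.

Government cost = 213624/17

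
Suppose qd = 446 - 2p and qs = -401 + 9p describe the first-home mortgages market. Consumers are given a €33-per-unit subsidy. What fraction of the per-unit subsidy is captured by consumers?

Pre-subsidy: 446 - 2p = -401 + 9p gives p* = 77, q* = 292.
With the rebate, buyers effectively pay pb = ps − 33, where ps is the price sellers receive.
Demand in terms of ps becomes qd = 446 − 2(ps − 33) = 512 - 2ps. Setting this equal to supply: 512 - 2ps = -401 + 9ps, so ps = 83.
Buyers pay pb = 83 − 33 = 50; q' = -401 + 9·83 = 346.
Buyers' price falls by p* − pb = 77 − 50 = 27; sellers' price rises by ps − p* = 83 − 77 = 6.
So consumers capture 27/33 = 9/11 of each unit of subsidy.

Consumer share = 9/11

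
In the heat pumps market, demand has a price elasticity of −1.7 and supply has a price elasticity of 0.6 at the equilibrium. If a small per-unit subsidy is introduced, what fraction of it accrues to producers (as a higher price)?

For a small subsidy around the equilibrium, the benefit split depends on the relative slopes, which at a point are proportional to the elasticities.
Buyer share = εs/(εs + |εd|) = 0.6/(0.6 + 1.7) = 6/23; seller share = |εd|/(εs + |εd|) = 17/23.
So producers capture 17/23 of the subsidy.

Producer share = 17/23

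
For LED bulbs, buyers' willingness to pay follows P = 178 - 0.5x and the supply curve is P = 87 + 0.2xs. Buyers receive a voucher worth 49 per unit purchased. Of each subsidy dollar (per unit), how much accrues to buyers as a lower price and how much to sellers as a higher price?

Buyers gain 35 per unit; sellers gain 14 per unit

Pre-subsidy: 178 - 0.5x = 87 + 0.2x gives x* = 130 and P* = 113.
With the rebate, buyers effectively pay Pb = Ps − 49, where Ps is the price sellers receive.
On the curves, Pb = 178 - 0.5x and Ps = 87 + 0.2x; the wedge Ps − Pb = 49 gives 87 + 0.2x − (178 - 0.5x) = 49, so x' = 200.
Then Pb = 178 − 0.5·200 = 78 and Ps = 87 + 0.2·200 = 127.
Buyers' price falls by P* − Pb = 113 − 78 = 35; sellers' price rises by Ps − P* = 127 − 113 = 14.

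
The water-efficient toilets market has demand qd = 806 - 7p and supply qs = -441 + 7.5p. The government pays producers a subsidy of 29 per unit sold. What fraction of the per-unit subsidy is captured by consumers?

Pre-subsidy: 806 - 7p = -441 + 7.5p gives p* = 86, q* = 204.
With the subsidy, sellers receive ps = pb + 29 for each unit, where pb is the price buyers pay.
Supply in terms of pb becomes qs = -441 + 7.5(pb + 29) = -223.5 + 7.5pb. Setting this equal to demand: 806 - 7pb = -223.5 + 7.5pb, so pb = 71.
Sellers receive ps = 71 + 29 = 100; q' = 806 − 7·71 = 309.
Buyers' price falls by p* − pb = 86 − 71 = 15; sellers' price rises by ps − p* = 100 − 86 = 14.
So consumers capture 15/29 = 15/29 of each unit of subsidy.

Consumer share = 15/29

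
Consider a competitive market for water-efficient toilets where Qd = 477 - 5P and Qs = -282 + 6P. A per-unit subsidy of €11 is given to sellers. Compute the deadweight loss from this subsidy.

Pre-subsidy: 477 - 5P = -282 + 6P gives P* = 69, Q* = 132.
With the subsidy, sellers receive Ps = Pb + 11 for each unit, where Pb is the price buyers pay.
Supply in terms of Pb becomes Qs = -282 + 6(Pb + 11) = -216 + 6Pb. Setting this equal to demand: 477 - 5Pb = -216 + 6Pb, so Pb = 63.
Sellers receive Ps = 63 + 11 = 74; Q' = 477 − 5·63 = 162.
The subsidy expands output by 162 − 132 = 30 past the efficient level; on those units the gap between marginal cost and willingness to pay runs from 0 up to 11.
DWL = ½ × 11 × 30 = 165.

Deadweight loss = €165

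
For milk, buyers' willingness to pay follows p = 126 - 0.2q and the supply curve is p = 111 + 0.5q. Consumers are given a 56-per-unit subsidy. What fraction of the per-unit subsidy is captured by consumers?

Pre-subsidy: 126 - 0.2q = 111 + 0.5q gives q* = 150/7 and p* = 852/7.
With the rebate, buyers effectively pay pb = ps − 56, where ps is the price sellers receive.
On the curves, pb = 126 - 0.2q and ps = 111 + 0.5q; the wedge ps − pb = 56 gives 111 + 0.5q − (126 - 0.2q) = 56, so q' = 710/7.
Then pb = 126 − 0.2·(710/7) = 740/7 and ps = 111 + 0.5·(710/7) = 1132/7.
Buyers' price falls by p* − pb = 852/7 − 740/7 = 16; sellers' price rises by ps − p* = 1132/7 − 852/7 = 40.
So consumers capture 16/56 = 2/7 of each unit of subsidy.

Consumer share = 2/7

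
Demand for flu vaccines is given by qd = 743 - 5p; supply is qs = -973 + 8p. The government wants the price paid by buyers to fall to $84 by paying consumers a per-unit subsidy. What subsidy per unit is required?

At a buyer price of 84, quantity demanded is 743 − 5·84 = 323.
Sellers supply 323 only when they receive ps with -973 + 8·ps = 323, i.e. ps = 162.
s = ps − pb = 162 − 84 = 78.

Required subsidy s = $78 per unit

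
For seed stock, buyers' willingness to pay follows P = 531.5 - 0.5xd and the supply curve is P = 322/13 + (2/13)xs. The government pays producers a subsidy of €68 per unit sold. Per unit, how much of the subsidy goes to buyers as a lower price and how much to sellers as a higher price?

Buyers gain €52 per unit; sellers gain €16 per unit

Pre-subsidy: 531.5 - 0.5x = 322/13 + (2/13)x gives x* = 775 and P* = 144.
With the subsidy, sellers receive Ps = Pb + 68 for each unit, where Pb is the price buyers pay.
On the curves, Pb = 531.5 - 0.5x and Ps = 322/13 + (2/13)x; the wedge Ps − Pb = 68 gives 322/13 + (2/13)x − (531.5 - 0.5x) = 68, so x' = 879.
Then Pb = 531.5 − 0.5·879 = 92 and Ps = 322/13 + (2/13)·879 = 160.
Buyers' price falls by P* − Pb = 144 − 92 = 52; sellers' price rises by Ps − P* = 160 − 144 = 16.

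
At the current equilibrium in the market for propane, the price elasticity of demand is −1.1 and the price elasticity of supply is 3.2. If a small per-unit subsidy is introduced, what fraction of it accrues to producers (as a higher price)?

For a small subsidy around the equilibrium, the benefit split depends on the relative slopes, which at a point are proportional to the elasticities.
Buyer share = εs/(εs + |εd|) = 3.2/(3.2 + 1.1) = 32/43; seller share = |εd|/(εs + |εd|) = 11/43.
So producers capture 11/43 of the subsidy.

Producer share = 11/43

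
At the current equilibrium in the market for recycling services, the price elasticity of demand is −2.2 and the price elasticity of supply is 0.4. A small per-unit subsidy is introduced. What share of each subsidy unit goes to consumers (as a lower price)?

Consumer share = 2/13

For a small subsidy around the equilibrium, the benefit split depends on the relative slopes, which at a point are proportional to the elasticities.
Buyer share = εs/(εs + |εd|) = 0.4/(0.4 + 2.2) = 2/13; seller share = |εd|/(εs + |εd|) = 11/13.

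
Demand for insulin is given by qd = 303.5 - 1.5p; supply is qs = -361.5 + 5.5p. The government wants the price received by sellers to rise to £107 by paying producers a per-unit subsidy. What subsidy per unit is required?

At a seller price of 107, quantity supplied is -361.5 + 5.5·107 = 227.
Buyers absorb 227 only when they pay pb with 303.5 − 1.5·pb = 227, i.e. pb = 51.
s = ps − pb = 107 − 51 = 56.

Required subsidy s = £56 per unit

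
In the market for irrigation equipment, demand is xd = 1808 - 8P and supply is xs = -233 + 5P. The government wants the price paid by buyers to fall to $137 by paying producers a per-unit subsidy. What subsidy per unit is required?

At a buyer price of 137, quantity demanded is 1808 − 8·137 = 712.
Sellers supply 712 only when they receive Ps with -233 + 5·Ps = 712, i.e. Ps = 189.
s = Ps − Pb = 189 − 137 = 52.

Required subsidy s = $52 per unit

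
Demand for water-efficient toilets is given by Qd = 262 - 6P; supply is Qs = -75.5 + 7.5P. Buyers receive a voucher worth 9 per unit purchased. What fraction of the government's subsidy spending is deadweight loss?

Pre-subsidy: 262 - 6P = -75.5 + 7.5P gives P* = 25, Q* = 112.
With the rebate, buyers effectively pay Pb = Ps − 9, where Ps is the price sellers receive.
Demand in terms of Ps becomes Qd = 262 − 6(Ps − 9) = 316 - 6Ps. Setting this equal to supply: 316 - 6Ps = -75.5 + 7.5Ps, so Ps = 29.
Buyers pay Pb = 29 − 9 = 20; Q' = -75.5 + 7.5·29 = 142.
ΔCS = ½(112 + 142)(25 − 20) = 635; ΔPS = ½(112 + 142)(29 − 25) = 508.
Government spending = 9 × 142 = 1278.
DWL = ½ × 9 × (142 − 112) = 135; fraction = 135 / 1278 = 15/142.

DWL / government spending = 15/142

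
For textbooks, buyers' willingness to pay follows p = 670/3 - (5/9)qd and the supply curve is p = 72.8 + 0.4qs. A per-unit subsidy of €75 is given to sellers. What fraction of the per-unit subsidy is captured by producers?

Producer share = 18/43

Pre-subsidy: 670/3 - (5/9)q = 72.8 + 0.4q gives q* = 6774/43 and p* = 5840/43.
With the subsidy, sellers receive ps = pb + 75 for each unit, where pb is the price buyers pay.
On the curves, pb = 670/3 - (5/9)q and ps = 72.8 + 0.4q; the wedge ps − pb = 75 gives 72.8 + 0.4q − (670/3 - (5/9)q) = 75, so q' = 10149/43.
Then pb = 670/3 − (5/9)·(10149/43) = 3965/43 and ps = 72.8 + 0.4·(10149/43) = 7190/43.
Buyers' price falls by p* − pb = 5840/43 − 3965/43 = 1875/43; sellers' price rises by ps − p* = 7190/43 − 5840/43 = 1350/43.
So producers capture (1350/43)/75 = 18/43 of each unit of subsidy.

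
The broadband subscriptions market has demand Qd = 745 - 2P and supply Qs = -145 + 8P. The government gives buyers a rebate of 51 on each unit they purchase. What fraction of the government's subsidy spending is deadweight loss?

Pre-subsidy: 745 - 2P = -145 + 8P gives P* = 89, Q* = 567.
With the rebate, buyers effectively pay Pb = Ps − 51, where Ps is the price sellers receive.
Demand in terms of Ps becomes Qd = 745 − 2(Ps − 51) = 847 - 2Ps. Setting this equal to supply: 847 - 2Ps = -145 + 8Ps, so Ps = 99.2.
Buyers pay Pb = 99.2 − 51 = 48.2; Q' = -145 + 8·99.2 = 648.6.
ΔCS = ½(567 + 648.6)(89 − 48.2) = 24798.24; ΔPS = ½(567 + 648.6)(99.2 − 89) = 6199.56.
Government spending = 51 × 648.6 = 33078.6.
DWL = ½ × 51 × (648.6 − 567) = 2080.8; fraction = 2080.8 / 33078.6 = 68/1081.

DWL / government spending = 68/1081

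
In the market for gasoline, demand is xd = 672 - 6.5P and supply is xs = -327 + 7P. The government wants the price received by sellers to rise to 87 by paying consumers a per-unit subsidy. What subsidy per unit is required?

At a seller price of 87, quantity supplied is -327 + 7·87 = 282.
Buyers absorb 282 only when they pay Pb with 672 − 6.5·Pb = 282, i.e. Pb = 60.
s = Ps − Pb = 87 − 60 = 27.

Required subsidy s = 27 per unit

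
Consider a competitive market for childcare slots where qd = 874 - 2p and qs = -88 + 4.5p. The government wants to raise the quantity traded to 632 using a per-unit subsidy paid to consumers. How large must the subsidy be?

Required subsidy s = 39 per unit

At q = 632, invert demand for the buyer price: pb = (874 − 632)/2 = 121; invert supply for the seller price: ps = (632 − (-88))/4.5 = 160.
The subsidy must fill the gap: s = ps − pb = 160 − 121 = 39.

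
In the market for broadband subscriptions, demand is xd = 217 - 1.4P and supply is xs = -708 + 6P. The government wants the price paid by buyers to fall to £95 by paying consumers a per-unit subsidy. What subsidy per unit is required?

At a buyer price of 95, quantity demanded is 217 − 1.4·95 = 84.
Sellers supply 84 only when they receive Ps with -708 + 6·Ps = 84, i.e. Ps = 132.
s = Ps − Pb = 132 − 95 = 37.

Required subsidy s = £37 per unit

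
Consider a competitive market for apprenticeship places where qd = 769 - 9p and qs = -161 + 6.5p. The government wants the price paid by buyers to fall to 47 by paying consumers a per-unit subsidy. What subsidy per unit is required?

Required subsidy s = 31 per unit

At a buyer price of 47, quantity demanded is 769 − 9·47 = 346.
Sellers supply 346 only when they receive ps with -161 + 6.5·ps = 346, i.e. ps = 78.
s = ps − pb = 78 − 47 = 31.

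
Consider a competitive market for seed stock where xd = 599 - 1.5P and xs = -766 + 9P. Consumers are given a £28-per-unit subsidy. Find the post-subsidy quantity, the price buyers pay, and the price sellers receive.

x' = 440; buyers pay £106; sellers receive £134

Pre-subsidy: 599 - 1.5P = -766 + 9P gives P* = 130, x* = 404.
With the rebate, buyers effectively pay Pb = Ps − 28, where Ps is the price sellers receive.
Demand in terms of Ps becomes xd = 599 − 1.5(Ps − 28) = 641 - 1.5Ps. Setting this equal to supply: 641 - 1.5Ps = -766 + 9Ps, so Ps = 134.
Buyers pay Pb = 134 − 28 = 106; x' = -766 + 9·134 = 440.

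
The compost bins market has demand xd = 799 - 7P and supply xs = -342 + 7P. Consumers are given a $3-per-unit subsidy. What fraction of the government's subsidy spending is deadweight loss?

DWL / government spending = 21/956

Pre-subsidy: 799 - 7P = -342 + 7P gives P* = 81.5, x* = 228.5.
With the rebate, buyers effectively pay Pb = Ps − 3, where Ps is the price sellers receive.
Demand in terms of Ps becomes xd = 799 − 7(Ps − 3) = 820 - 7Ps. Setting this equal to supply: 820 - 7Ps = -342 + 7Ps, so Ps = 83.
Buyers pay Pb = 83 − 3 = 80; x' = -342 + 7·83 = 239.
ΔCS = ½(228.5 + 239)(81.5 − 80) = 350.625; ΔPS = ½(228.5 + 239)(83 − 81.5) = 350.625.
Government spending = 3 × 239 = 717.
DWL = ½ × 3 × (239 − 228.5) = 15.75; fraction = 15.75 / 717 = 21/956.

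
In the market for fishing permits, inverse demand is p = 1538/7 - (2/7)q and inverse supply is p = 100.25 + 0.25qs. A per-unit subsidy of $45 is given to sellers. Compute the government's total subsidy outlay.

Pre-subsidy: 1538/7 - (2/7)q = 100.25 + 0.25q gives q* = 223 and p* = 156.
With the subsidy, sellers receive ps = pb + 45 for each unit, where pb is the price buyers pay.
On the curves, pb = 1538/7 - (2/7)q and ps = 100.25 + 0.25q; the wedge ps − pb = 45 gives 100.25 + 0.25q − (1538/7 - (2/7)q) = 45, so q' = 307.
Then pb = 1538/7 − (2/7)·307 = 132 and ps = 100.25 + 0.25·307 = 177.
Government outlay = subsidy × quantity = 45 × 307 = 13815.

Government cost = $13815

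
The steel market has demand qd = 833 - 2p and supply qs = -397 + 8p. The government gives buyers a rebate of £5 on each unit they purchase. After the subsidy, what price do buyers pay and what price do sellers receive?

Pre-subsidy: 833 - 2p = -397 + 8p gives p* = 123, q* = 587.
With the rebate, buyers effectively pay pb = ps − 5, where ps is the price sellers receive.
Demand in terms of ps becomes qd = 833 − 2(ps − 5) = 843 - 2ps. Setting this equal to supply: 843 - 2ps = -397 + 8ps, so ps = 124.
Buyers pay pb = 124 − 5 = 119; q' = -397 + 8·124 = 595.

Buyers pay £119; sellers receive £124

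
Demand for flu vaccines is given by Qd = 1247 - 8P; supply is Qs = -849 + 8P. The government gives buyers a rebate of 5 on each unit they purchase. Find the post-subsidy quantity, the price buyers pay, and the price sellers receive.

Pre-subsidy: 1247 - 8P = -849 + 8P gives P* = 131, Q* = 199.
With the rebate, buyers effectively pay Pb = Ps − 5, where Ps is the price sellers receive.
Demand in terms of Ps becomes Qd = 1247 − 8(Ps − 5) = 1287 - 8Ps. Setting this equal to supply: 1287 - 8Ps = -849 + 8Ps, so Ps = 133.5.
Buyers pay Pb = 133.5 − 5 = 128.5; Q' = -849 + 8·133.5 = 219.

Q' = 219; buyers pay 128.5; sellers receive 133.5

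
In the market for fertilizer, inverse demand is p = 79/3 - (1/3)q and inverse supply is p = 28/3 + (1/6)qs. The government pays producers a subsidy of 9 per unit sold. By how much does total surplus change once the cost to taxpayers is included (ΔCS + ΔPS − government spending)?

Pre-subsidy: 79/3 - (1/3)q = 28/3 + (1/6)q gives q* = 34 and p* = 15.
With the subsidy, sellers receive ps = pb + 9 for each unit, where pb is the price buyers pay.
On the curves, pb = 79/3 - (1/3)q and ps = 28/3 + (1/6)q; the wedge ps − pb = 9 gives 28/3 + (1/6)q − (79/3 - (1/3)q) = 9, so q' = 52.
Then pb = 79/3 − (1/3)·52 = 9 and ps = 28/3 + (1/6)·52 = 18.
ΔCS = ½(34 + 52)(15 − 9) = 258; ΔPS = ½(34 + 52)(18 − 15) = 129.
Government spending = 9 × 52 = 468.
Net change = 258 + 129 − 468 = -81. The loss equals the DWL triangle ½·9·18.

Net change in total surplus = -81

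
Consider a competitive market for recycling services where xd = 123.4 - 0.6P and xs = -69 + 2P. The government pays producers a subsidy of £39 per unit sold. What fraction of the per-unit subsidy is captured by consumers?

Consumer share = 10/13

Pre-subsidy: 123.4 - 0.6P = -69 + 2P gives P* = 74, x* = 79.
With the subsidy, sellers receive Ps = Pb + 39 for each unit, where Pb is the price buyers pay.
Supply in terms of Pb becomes xs = -69 + 2(Pb + 39) = 9 + 2Pb. Setting this equal to demand: 123.4 - 0.6Pb = 9 + 2Pb, so Pb = 44.
Sellers receive Ps = 44 + 39 = 83; x' = 123.4 − 0.6·44 = 97.
Buyers' price falls by P* − Pb = 74 − 44 = 30; sellers' price rises by Ps − P* = 83 − 74 = 9.
So consumers capture 30/39 = 10/13 of each unit of subsidy.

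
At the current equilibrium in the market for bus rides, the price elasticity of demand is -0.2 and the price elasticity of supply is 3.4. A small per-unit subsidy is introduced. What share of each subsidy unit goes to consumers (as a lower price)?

For a small subsidy around the equilibrium, the benefit split depends on the relative slopes, which at a point are proportional to the elasticities.
Buyer share = εs/(εs + |εd|) = 3.4/(3.4 + 0.2) = 17/18; seller share = |εd|/(εs + |εd|) = 1/18.

Consumer share = 17/18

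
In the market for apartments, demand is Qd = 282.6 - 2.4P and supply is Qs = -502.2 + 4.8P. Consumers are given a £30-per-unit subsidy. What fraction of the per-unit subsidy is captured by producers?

Producer share = 1/3

Pre-subsidy: 282.6 - 2.4P = -502.2 + 4.8P gives P* = 109, Q* = 21.
With the rebate, buyers effectively pay Pb = Ps − 30, where Ps is the price sellers receive.
Demand in terms of Ps becomes Qd = 282.6 − 2.4(Ps − 30) = 354.6 - 2.4Ps. Setting this equal to supply: 354.6 - 2.4Ps = -502.2 + 4.8Ps, so Ps = 119.
Buyers pay Pb = 119 − 30 = 89; Q' = -502.2 + 4.8·119 = 69.
Buyers' price falls by P* − Pb = 109 − 89 = 20; sellers' price rises by Ps − P* = 119 − 109 = 10.
So producers capture 10/30 = 1/3 of each unit of subsidy.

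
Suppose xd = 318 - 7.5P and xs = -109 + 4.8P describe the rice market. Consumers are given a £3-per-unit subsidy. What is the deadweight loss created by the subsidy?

Pre-subsidy: 318 - 7.5P = -109 + 4.8P gives P* = 4270/123, x* = 2363/41.
With the rebate, buyers effectively pay Pb = Ps − 3, where Ps is the price sellers receive.
Demand in terms of Ps becomes xd = 318 − 7.5(Ps − 3) = 340.5 - 7.5Ps. Setting this equal to supply: 340.5 - 7.5Ps = -109 + 4.8Ps, so Ps = 4495/123.
Buyers pay Pb = 4495/123 − 3 = 4126/123; x' = -109 + 4.8·(4495/123) = 2723/41.
The subsidy expands output by 2723/41 − 2363/41 = 360/41 past the efficient level; on those units the gap between marginal cost and willingness to pay runs from 0 up to 3.
DWL = ½ × 3 × 360/41 = 540/41.

Deadweight loss = 540/41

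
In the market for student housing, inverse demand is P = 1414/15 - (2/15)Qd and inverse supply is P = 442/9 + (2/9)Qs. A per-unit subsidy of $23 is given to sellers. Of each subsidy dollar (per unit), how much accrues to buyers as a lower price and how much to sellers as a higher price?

Buyers gain $8.625 per unit; sellers gain $14.375 per unit

Pre-subsidy: 1414/15 - (2/15)Q = 442/9 + (2/9)Q gives Q* = 127 and P* = 232/3.
With the subsidy, sellers receive Ps = Pb + 23 for each unit, where Pb is the price buyers pay.
On the curves, Pb = 1414/15 - (2/15)Q and Ps = 442/9 + (2/9)Q; the wedge Ps − Pb = 23 gives 442/9 + (2/9)Q − (1414/15 - (2/15)Q) = 23, so Q' = 191.6875.
Then Pb = 1414/15 − (2/15)·191.6875 = 1649/24 and Ps = 442/9 + (2/9)·191.6875 = 2201/24.
Buyers' price falls by P* − Pb = 232/3 − 1649/24 = 8.625; sellers' price rises by Ps − P* = 2201/24 − 232/3 = 14.375.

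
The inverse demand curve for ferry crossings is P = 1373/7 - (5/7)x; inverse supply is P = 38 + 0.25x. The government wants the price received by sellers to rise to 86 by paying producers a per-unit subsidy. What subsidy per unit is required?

At a seller price of 86, quantity supplied is -152 + 4·86 = 192.
Buyers absorb 192 only when they pay Pb = 1373/7 − (5/7)·192 = 59.
s = Ps − Pb = 86 − 59 = 27.

Required subsidy s = 27 per unit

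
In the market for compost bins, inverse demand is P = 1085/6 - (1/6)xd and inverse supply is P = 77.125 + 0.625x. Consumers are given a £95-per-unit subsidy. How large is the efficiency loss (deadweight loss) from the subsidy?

Deadweight loss = £5700

Pre-subsidy: 1085/6 - (1/6)x = 77.125 + 0.625x gives x* = 131 and P* = 159.
With the rebate, buyers effectively pay Pb = Ps − 95, where Ps is the price sellers receive.
On the curves, Pb = 1085/6 - (1/6)x and Ps = 77.125 + 0.625x; the wedge Ps − Pb = 95 gives 77.125 + 0.625x − (1085/6 - (1/6)x) = 95, so x' = 251.
Then Pb = 1085/6 − (1/6)·251 = 139 and Ps = 77.125 + 0.625·251 = 234.
The subsidy expands output by 251 − 131 = 120 past the efficient level; on those units the gap between marginal cost and willingness to pay runs from 0 up to 95.
DWL = ½ × 95 × 120 = 5700.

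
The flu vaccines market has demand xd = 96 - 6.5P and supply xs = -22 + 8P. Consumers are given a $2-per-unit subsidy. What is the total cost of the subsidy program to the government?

Government cost = 2916/29

Pre-subsidy: 96 - 6.5P = -22 + 8P gives P* = 236/29, x* = 1250/29.
With the rebate, buyers effectively pay Pb = Ps − 2, where Ps is the price sellers receive.
Demand in terms of Ps becomes xd = 96 − 6.5(Ps − 2) = 109 - 6.5Ps. Setting this equal to supply: 109 - 6.5Ps = -22 + 8Ps, so Ps = 262/29.
Buyers pay Pb = 262/29 − 2 = 204/29; x' = -22 + 8·(262/29) = 1458/29.
Government outlay = subsidy × quantity = 2 × 1458/29 = 2916/29.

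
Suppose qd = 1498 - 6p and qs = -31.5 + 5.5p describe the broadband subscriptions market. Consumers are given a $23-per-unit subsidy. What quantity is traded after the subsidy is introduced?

Pre-subsidy: 1498 - 6p = -31.5 + 5.5p gives p* = 133, q* = 700.
With the rebate, buyers effectively pay pb = ps − 23, where ps is the price sellers receive.
Demand in terms of ps becomes qd = 1498 − 6(ps − 23) = 1636 - 6ps. Setting this equal to supply: 1636 - 6ps = -31.5 + 5.5ps, so ps = 145.
Buyers pay pb = 145 − 23 = 122; q' = -31.5 + 5.5·145 = 766.

q' = 766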